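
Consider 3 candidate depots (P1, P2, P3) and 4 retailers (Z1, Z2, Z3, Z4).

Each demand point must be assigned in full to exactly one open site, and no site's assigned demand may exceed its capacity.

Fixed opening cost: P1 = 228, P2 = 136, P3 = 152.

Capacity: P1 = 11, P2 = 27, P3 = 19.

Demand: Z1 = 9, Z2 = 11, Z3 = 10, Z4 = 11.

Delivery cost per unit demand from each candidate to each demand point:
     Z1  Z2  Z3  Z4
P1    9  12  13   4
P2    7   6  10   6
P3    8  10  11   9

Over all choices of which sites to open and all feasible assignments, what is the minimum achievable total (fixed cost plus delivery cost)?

602

Open {P2, P3}; cheapest assignment that respects the capacities:
  P2 (cap 27, load 22): Z2, Z4 — cost 11×6 + 11×6 = 132
  P3 (cap 19, load 19): Z1, Z3 — cost 9×8 + 10×11 = 182
  Shipping 314, fixed 288 → total 602.
  Any other capacity-feasible assignment to {P2, P3} ships for at least 314.
Compare {P1, P2, P3}: its best feasible assignment gives total 798.
Every other set of open sites that can feasibly serve all demand totals ≥ 798 even under its best assignment. Minimum: 602.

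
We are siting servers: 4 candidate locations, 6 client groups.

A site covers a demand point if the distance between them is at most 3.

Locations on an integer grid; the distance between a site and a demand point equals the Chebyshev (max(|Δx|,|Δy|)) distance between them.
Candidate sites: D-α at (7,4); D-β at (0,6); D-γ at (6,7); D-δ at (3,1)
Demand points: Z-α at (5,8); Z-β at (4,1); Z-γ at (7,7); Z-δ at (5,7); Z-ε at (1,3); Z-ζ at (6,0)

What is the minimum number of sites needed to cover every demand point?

2

Coverage sets (demand points within 3 of each site):
  D-α: {Z-β, Z-γ, Z-δ}
  D-β: {Z-ε}
  D-γ: {Z-α, Z-γ, Z-δ}
  D-δ: {Z-β, Z-ε, Z-ζ}
No single site covers all 6 demand points.
But {D-γ, D-δ} covers everything, so the minimum is 2.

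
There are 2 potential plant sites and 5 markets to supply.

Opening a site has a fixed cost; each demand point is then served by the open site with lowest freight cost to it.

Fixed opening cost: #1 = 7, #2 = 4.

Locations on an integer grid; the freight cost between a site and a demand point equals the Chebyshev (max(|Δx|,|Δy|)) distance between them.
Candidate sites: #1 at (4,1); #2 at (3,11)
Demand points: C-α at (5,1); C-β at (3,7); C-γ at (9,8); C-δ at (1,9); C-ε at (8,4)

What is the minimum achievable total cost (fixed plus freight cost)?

Open {#1, #2}: assign each demand point to its cheapest open site.
  C-α→#1 1, C-β→#2 4, C-γ→#2 6, C-δ→#2 2, C-ε→#1 4
  freight cost 17, fixed 11 → total 28.
Compare {#1}: freight cost 26 + fixed 7 = 33.
Compare {#2}: freight cost 29 + fixed 4 = 33.

28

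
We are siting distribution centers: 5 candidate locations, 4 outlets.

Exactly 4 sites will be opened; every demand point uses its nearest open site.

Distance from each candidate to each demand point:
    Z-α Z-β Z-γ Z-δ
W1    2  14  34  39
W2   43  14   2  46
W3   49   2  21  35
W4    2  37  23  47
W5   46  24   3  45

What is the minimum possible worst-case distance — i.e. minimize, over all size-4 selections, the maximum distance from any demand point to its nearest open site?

Open {W1, W2, W3, W4}.
  Farthest demand point is Z-δ at distance 35 (to W3); all others are ≤ 35.
With {W1, W2, W3, W5} the worst case is 35.
With {W1, W3, W4, W5} the worst case is 35.
No size-4 selection achieves below 35.

35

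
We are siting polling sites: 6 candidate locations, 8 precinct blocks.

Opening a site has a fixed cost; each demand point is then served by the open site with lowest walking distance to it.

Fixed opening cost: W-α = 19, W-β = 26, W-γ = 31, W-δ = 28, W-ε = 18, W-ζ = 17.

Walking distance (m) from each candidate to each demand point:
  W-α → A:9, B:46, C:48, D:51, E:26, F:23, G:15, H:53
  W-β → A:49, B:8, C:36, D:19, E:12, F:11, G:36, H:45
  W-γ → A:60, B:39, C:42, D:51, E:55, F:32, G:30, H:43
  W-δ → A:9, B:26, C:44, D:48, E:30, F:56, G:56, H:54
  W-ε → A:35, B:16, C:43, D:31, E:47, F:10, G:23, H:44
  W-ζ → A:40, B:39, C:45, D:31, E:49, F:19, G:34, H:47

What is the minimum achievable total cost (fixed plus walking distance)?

200

Open {W-α, W-β}: assign each demand point to its cheapest open site.
  A→W-α 9, B→W-β 8, C→W-β 36, D→W-β 19, E→W-β 12, F→W-β 11, G→W-α 15, H→W-β 45
  walking distance 155, fixed 45 → total 200.
Compare {W-α, W-β, W-ε}: walking distance 153 + fixed 63 = 216.
Compare {W-α, W-β, W-ζ}: walking distance 155 + fixed 62 = 217.
Compare {W-α, W-β, W-δ}: walking distance 155 + fixed 73 = 228.
All other subsets cost ≥ 216. Minimum total cost: 200.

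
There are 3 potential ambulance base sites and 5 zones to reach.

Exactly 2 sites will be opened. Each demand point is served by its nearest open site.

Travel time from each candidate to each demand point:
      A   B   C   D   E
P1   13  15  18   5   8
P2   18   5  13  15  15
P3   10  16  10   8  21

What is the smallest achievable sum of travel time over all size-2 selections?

Open {P1, P2}.
  A→P1 13, B→P2 5, C→P2 13, D→P1 5, E→P1 8  ⇒ total 44.
Compare {P1, P3}: total 48.
Compare {P2, P3}: total 48.

44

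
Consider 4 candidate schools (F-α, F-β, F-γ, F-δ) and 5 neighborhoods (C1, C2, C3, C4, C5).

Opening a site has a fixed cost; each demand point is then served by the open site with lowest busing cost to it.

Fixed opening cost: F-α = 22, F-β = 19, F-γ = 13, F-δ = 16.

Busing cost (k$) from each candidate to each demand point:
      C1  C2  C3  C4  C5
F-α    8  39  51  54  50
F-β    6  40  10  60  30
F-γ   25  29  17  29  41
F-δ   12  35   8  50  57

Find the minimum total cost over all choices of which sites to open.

Open {F-β, F-γ}: assign each demand point to its cheapest open site.
  C1→F-β 6, C2→F-γ 29, C3→F-β 10, C4→F-γ 29, C5→F-β 30
  busing cost 104, fixed 32 → total 136.
Compare {F-γ, F-δ}: busing cost 119 + fixed 29 = 148.
Compare {F-β, F-γ, F-δ}: busing cost 102 + fixed 48 = 150.
Compare {F-γ}: busing cost 141 + fixed 13 = 154.
All other subsets cost ≥ 148. Minimum total cost: 136.

136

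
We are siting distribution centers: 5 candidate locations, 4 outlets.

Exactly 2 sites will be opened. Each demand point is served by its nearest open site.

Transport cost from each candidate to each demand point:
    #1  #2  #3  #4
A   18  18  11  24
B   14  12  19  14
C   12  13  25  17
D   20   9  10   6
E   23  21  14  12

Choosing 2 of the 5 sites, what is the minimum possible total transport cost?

37

Open {C, D}.
  #1→C 12, #2→D 9, #3→D 10, #4→D 6  ⇒ total 37.
Compare {B, D}: total 39.
Compare {A, D}: total 43.
No size-2 selection does better; minimum is 37.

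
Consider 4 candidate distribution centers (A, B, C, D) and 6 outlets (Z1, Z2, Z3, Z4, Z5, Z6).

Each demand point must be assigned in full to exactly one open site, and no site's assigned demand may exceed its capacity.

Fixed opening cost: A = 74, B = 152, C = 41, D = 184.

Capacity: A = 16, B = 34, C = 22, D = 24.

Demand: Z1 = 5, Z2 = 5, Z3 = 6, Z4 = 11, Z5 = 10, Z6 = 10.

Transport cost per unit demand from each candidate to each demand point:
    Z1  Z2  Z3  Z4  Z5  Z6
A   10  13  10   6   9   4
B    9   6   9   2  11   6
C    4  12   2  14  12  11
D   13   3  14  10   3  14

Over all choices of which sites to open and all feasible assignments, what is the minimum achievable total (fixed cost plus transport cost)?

457

Open {B, C}; cheapest assignment that respects the capacities:
  B (cap 34, load 26): Z2, Z4, Z6 — cost 5×6 + 11×2 + 10×6 = 112
  C (cap 22, load 21): Z1, Z3, Z5 — cost 5×4 + 6×2 + 10×12 = 152
  Shipping 264, fixed 193 → total 457.
  Any other capacity-feasible assignment to {B, C} ships for at least 264.
Compare {A, B, C}: its best feasible assignment gives total 501.
Compare {A, B}: its best feasible assignment gives total 532.
Every other set of open sites that can feasibly serve all demand totals ≥ 501 even under its best assignment. Minimum: 457.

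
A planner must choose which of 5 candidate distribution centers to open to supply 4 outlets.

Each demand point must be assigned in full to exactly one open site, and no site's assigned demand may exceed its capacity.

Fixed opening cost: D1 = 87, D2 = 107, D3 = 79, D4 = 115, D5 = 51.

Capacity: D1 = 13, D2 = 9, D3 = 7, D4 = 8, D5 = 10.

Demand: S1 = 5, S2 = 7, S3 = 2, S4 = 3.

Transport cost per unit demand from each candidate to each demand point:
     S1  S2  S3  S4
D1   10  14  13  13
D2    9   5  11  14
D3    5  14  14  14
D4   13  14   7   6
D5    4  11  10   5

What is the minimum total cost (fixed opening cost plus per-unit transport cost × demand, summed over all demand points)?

Open {D2, D5}; cheapest assignment that respects the capacities:
  D2 (cap 9, load 7): S2 — cost 7×5 = 35
  D5 (cap 10, load 10): S1, S3, S4 — cost 5×4 + 2×10 + 3×5 = 55
  Shipping 90, fixed 158 → total 248.
  Any other capacity-feasible assignment to {D2, D5} ships for at least 90.
Compare {D3, D5}: its best feasible assignment gives total 275.
Compare {D1, D5}: its best feasible assignment gives total 291.
Every other set of open sites that can feasibly serve all demand totals ≥ 275 even under its best assignment. Minimum: 248.

248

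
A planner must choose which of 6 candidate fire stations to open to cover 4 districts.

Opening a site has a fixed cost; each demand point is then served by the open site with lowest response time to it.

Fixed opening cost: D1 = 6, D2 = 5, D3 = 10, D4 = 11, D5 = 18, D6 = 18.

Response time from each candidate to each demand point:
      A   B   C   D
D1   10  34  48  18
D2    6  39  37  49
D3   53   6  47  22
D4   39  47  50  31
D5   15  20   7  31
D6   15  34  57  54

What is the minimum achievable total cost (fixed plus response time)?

Open {D2, D3, D5}: assign each demand point to its cheapest open site.
  A→D2 6, B→D3 6, C→D5 7, D→D3 22
  response time 41, fixed 33 → total 74.
Compare {D1, D3, D5}: response time 41 + fixed 34 = 75.
Compare {D1, D2, D3, D5}: response time 37 + fixed 39 = 76.
Compare {D3, D5}: response time 50 + fixed 28 = 78.
All other subsets cost ≥ 75. Minimum total cost: 74.

74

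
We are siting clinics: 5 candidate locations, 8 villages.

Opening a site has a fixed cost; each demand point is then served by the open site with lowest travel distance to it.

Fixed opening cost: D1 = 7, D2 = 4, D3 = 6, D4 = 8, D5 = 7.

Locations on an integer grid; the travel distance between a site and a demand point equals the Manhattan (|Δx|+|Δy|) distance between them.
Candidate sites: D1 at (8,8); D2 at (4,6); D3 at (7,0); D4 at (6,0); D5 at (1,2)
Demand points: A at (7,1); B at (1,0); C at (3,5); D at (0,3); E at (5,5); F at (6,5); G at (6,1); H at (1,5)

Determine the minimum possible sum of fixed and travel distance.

34

Open {D2, D3, D5}: assign each demand point to its cheapest open site.
  A→D3 1, B→D5 2, C→D2 2, D→D5 2, E→D2 2, F→D2 3, G→D3 2, H→D5 3
  travel distance 17, fixed 17 → total 34.
Compare {D2, D4, D5}: travel distance 17 + fixed 19 = 36.
Compare {D2, D3}: travel distance 27 + fixed 10 = 37.
Compare {D2, D4}: travel distance 26 + fixed 12 = 38.
All other subsets cost ≥ 36. Minimum total cost: 34.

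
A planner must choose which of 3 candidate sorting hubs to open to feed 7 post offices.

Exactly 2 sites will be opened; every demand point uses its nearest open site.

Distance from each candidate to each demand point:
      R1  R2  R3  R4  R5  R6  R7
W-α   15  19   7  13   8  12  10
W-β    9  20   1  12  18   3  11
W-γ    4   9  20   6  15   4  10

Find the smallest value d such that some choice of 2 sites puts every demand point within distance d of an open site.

Open {W-α, W-γ}.
  Farthest demand point is R7 at distance 10 (to W-α); all others are ≤ 10.
With {W-β, W-γ} the worst case is 15.
With {W-α, W-β} the worst case is 19.
No size-2 selection achieves below 10.

10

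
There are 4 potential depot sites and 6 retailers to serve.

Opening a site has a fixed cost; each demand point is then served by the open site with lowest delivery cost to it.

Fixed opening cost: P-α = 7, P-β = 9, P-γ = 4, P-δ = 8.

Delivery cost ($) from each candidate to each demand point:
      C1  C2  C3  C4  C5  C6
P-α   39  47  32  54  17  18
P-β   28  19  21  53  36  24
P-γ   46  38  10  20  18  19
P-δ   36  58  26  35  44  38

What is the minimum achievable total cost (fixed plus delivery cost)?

Open {P-β, P-γ}: assign each demand point to its cheapest open site.
  C1→P-β 28, C2→P-β 19, C3→P-γ 10, C4→P-γ 20, C5→P-γ 18, C6→P-γ 19
  delivery cost 114, fixed 13 → total 127.
Compare {P-α, P-β, P-γ}: delivery cost 112 + fixed 20 = 132.
Compare {P-β, P-γ, P-δ}: delivery cost 114 + fixed 21 = 135.
Compare {P-α, P-β, P-γ, P-δ}: delivery cost 112 + fixed 28 = 140.
All other subsets cost ≥ 132. Minimum total cost: 127.

127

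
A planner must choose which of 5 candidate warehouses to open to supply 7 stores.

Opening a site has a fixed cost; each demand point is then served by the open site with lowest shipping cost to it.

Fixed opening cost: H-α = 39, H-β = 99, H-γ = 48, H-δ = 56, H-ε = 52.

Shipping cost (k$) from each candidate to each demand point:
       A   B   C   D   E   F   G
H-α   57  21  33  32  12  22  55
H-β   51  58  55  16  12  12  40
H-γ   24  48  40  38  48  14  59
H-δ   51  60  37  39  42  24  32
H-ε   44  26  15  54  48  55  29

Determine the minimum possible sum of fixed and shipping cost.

266

Open {H-α, H-ε}: assign each demand point to its cheapest open site.
  A→H-ε 44, B→H-α 21, C→H-ε 15, D→H-α 32, E→H-α 12, F→H-α 22, G→H-ε 29
  shipping cost 175, fixed 91 → total 266.
Compare {H-α}: shipping cost 232 + fixed 39 = 271.
Compare {H-α, H-γ}: shipping cost 191 + fixed 87 = 278.
Compare {H-α, H-γ, H-ε}: shipping cost 147 + fixed 139 = 286.
All other subsets cost ≥ 271. Minimum total cost: 266.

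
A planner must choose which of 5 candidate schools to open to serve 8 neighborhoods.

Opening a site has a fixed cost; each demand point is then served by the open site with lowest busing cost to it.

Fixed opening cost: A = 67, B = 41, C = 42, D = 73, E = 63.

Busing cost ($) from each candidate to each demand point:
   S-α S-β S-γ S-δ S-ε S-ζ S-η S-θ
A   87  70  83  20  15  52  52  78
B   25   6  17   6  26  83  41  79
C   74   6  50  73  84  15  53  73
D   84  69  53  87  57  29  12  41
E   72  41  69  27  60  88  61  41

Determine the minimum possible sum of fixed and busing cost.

Open {B, D}: assign each demand point to its cheapest open site.
  S-α→B 25, S-β→B 6, S-γ→B 17, S-δ→B 6, S-ε→B 26, S-ζ→D 29, S-η→D 12, S-θ→D 41
  busing cost 162, fixed 114 → total 276.
Compare {B, C}: busing cost 209 + fixed 83 = 292.
Compare {B, C, D}: busing cost 148 + fixed 156 = 304.
Compare {B, C, E}: busing cost 177 + fixed 146 = 323.
All other subsets cost ≥ 292. Minimum total cost: 276.

276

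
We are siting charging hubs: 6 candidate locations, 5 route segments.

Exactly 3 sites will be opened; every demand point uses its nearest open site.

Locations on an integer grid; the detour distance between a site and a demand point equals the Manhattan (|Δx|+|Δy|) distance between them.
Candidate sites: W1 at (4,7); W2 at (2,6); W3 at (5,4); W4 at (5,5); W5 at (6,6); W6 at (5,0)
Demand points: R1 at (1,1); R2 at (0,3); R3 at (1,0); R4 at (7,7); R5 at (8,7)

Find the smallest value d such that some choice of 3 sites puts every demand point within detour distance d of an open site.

5

Open {W1, W2, W6}.
  Farthest demand point is R1 at detour distance 5 (to W6); all others are ≤ 5.
With {W2, W4, W6} the worst case is 5.
With {W2, W5, W6} the worst case is 5.
No size-3 selection achieves below 5.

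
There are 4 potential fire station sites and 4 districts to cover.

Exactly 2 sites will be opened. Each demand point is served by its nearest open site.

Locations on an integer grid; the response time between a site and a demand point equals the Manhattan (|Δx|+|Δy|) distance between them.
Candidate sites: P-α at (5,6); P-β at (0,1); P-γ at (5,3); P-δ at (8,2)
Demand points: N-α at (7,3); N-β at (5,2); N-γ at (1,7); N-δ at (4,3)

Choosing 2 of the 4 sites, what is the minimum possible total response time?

Open {P-α, P-γ}.
  N-α→P-γ 2, N-β→P-γ 1, N-γ→P-α 5, N-δ→P-γ 1  ⇒ total 9.
Compare {P-β, P-γ}: total 11.
Compare {P-γ, P-δ}: total 12.
No size-2 selection does better; minimum is 9.

9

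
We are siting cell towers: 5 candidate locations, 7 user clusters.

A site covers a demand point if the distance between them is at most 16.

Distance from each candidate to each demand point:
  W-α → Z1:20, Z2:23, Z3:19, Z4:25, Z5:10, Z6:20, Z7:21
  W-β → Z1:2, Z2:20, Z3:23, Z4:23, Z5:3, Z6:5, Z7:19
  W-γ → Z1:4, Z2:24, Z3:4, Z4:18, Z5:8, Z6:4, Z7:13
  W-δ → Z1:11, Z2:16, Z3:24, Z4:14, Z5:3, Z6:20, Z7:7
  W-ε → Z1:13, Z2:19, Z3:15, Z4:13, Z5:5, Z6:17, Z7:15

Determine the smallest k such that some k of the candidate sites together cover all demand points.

2

Coverage sets (demand points within 16 of each site):
  W-α: {Z5}
  W-β: {Z1, Z5, Z6}
  W-γ: {Z1, Z3, Z5, Z6, Z7}
  W-δ: {Z1, Z2, Z4, Z5, Z7}
  W-ε: {Z1, Z3, Z4, Z5, Z7}
No single site covers all 7 demand points.
But {W-γ, W-δ} covers everything, so the minimum is 2.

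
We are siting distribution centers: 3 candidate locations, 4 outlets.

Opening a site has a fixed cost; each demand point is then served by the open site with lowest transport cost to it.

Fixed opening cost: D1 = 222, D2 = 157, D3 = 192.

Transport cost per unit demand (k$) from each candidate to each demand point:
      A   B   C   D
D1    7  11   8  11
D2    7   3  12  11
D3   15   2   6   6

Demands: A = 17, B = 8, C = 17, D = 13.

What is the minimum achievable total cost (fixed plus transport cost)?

643

Open {D3}: assign each demand point to its cheapest open site.
  A→D3 17×15=255, B→D3 8×2=16, C→D3 17×6=102, D→D3 13×6=78
  transport cost 451, fixed 192 → total 643.
Compare {D2}: transport cost 490 + fixed 157 = 647.
Compare {D2, D3}: transport cost 315 + fixed 349 = 664.
Compare {D1}: transport cost 486 + fixed 222 = 708.
All other subsets cost ≥ 647. Minimum total cost: 643.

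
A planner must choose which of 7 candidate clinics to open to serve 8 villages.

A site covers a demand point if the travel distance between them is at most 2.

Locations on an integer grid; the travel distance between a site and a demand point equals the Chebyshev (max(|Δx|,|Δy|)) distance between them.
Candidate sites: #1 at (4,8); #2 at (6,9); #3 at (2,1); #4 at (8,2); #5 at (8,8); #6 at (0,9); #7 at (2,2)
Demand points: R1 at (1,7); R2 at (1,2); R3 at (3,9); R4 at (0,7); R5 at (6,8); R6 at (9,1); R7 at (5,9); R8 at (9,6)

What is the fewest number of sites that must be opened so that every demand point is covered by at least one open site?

Coverage sets (demand points within 2 of each site):
  #1: {R3, R5, R7}
  #2: {R5, R7}
  #3: {R2}
  #4: {R6}
  #5: {R5, R8}
  #6: {R1, R4}
  #7: {R2}
No 4 sites suffice: every size-4 union leaves at least one demand point uncovered.
But {#1, #3, #4, #5, #6} covers everything, so the minimum is 5.

5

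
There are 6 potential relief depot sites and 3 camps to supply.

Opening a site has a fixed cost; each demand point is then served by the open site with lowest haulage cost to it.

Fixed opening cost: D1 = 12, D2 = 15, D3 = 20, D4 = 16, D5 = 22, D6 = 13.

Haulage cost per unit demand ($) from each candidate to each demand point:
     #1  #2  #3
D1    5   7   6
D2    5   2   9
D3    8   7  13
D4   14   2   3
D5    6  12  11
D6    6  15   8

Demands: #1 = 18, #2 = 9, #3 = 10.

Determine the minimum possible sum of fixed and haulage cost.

166

Open {D1, D4}: assign each demand point to its cheapest open site.
  #1→D1 18×5=90, #2→D4 9×2=18, #3→D4 10×3=30
  haulage cost 138, fixed 28 → total 166.
Compare {D2, D4}: haulage cost 138 + fixed 31 = 169.
Compare {D1, D4, D6}: haulage cost 138 + fixed 41 = 179.
Compare {D1, D2, D4}: haulage cost 138 + fixed 43 = 181.
All other subsets cost ≥ 169. Minimum total cost: 166.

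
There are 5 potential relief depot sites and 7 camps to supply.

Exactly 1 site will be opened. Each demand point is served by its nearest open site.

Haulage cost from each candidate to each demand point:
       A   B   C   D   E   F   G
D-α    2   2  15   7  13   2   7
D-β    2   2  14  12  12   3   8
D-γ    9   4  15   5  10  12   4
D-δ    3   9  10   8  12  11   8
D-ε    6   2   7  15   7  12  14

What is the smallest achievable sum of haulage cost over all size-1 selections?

48

Open {D-α}.
  A→D-α 2, B→D-α 2, C→D-α 15, D→D-α 7, E→D-α 13, F→D-α 2, G→D-α 7  ⇒ total 48.
Compare {D-β}: total 53.
Compare {D-γ}: total 59.
No size-1 selection does better; minimum is 48.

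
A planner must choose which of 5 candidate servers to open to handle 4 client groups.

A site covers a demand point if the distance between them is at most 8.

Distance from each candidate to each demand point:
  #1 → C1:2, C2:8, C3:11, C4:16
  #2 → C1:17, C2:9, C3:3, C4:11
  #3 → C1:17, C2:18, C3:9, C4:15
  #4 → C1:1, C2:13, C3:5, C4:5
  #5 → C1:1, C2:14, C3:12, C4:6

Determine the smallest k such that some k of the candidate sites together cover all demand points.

2

Coverage sets (demand points within 8 of each site):
  #1: {C1, C2}
  #2: {C3}
  #3: {}
  #4: {C1, C3, C4}
  #5: {C1, C4}
No single site covers all 4 demand points.
But {#1, #4} covers everything, so the minimum is 2.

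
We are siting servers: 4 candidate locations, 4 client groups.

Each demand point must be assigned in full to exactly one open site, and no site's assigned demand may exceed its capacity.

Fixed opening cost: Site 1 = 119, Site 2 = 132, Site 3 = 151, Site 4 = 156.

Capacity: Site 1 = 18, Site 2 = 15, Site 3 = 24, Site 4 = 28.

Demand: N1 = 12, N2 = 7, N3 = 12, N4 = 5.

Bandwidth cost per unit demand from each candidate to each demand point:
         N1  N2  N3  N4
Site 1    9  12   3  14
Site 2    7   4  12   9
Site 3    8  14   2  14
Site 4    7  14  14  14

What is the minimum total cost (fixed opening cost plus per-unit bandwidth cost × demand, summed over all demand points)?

476

Open {Site 2, Site 3}; cheapest assignment that respects the capacities:
  Site 2 (cap 15, load 12): N2, N4 — cost 7×4 + 5×9 = 73
  Site 3 (cap 24, load 24): N1, N3 — cost 12×8 + 12×2 = 120
  Shipping 193, fixed 283 → total 476.
  Any other capacity-feasible assignment to {Site 2, Site 3} ships for at least 193.
Compare {Site 1, Site 3}: its best feasible assignment gives total 544.
Compare {Site 1, Site 4}: its best feasible assignment gives total 563.
Every other set of open sites that can feasibly serve all demand totals ≥ 544 even under its best assignment. Minimum: 476.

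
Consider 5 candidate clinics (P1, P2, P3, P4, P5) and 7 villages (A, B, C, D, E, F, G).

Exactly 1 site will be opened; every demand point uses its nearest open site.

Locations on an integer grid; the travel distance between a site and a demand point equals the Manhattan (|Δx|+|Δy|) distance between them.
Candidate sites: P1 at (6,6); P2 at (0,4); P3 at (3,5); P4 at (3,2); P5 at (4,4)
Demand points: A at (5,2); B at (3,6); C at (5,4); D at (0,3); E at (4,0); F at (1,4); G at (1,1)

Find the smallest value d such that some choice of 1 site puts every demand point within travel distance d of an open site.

Open {P4}.
  Farthest demand point is B at travel distance 4 (to P4); all others are ≤ 4.
With {P3} the worst case is 6.
With {P5} the worst case is 6.
No size-1 selection achieves below 4.

4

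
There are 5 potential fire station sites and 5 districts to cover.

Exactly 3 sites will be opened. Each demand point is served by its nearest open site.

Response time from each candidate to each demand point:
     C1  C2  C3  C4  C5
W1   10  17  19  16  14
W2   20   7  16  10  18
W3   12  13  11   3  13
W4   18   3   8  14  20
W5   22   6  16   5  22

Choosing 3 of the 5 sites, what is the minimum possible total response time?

37

Open {W1, W3, W4}.
  C1→W1 10, C2→W4 3, C3→W4 8, C4→W3 3, C5→W3 13  ⇒ total 37.
Compare {W2, W3, W4}: total 39.
Compare {W3, W4, W5}: total 39.
No size-3 selection does better; minimum is 37.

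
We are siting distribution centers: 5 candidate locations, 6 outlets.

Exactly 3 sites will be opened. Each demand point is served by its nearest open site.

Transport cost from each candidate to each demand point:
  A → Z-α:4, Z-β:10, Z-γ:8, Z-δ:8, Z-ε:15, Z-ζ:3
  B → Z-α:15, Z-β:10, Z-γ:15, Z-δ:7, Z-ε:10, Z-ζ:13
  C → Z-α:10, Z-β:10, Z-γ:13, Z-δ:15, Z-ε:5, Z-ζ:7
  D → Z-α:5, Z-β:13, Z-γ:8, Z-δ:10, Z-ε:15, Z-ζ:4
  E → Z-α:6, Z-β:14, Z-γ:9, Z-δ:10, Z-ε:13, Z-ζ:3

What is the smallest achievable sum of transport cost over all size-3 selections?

37

Open {A, B, C}.
  Z-α→A 4, Z-β→A 10, Z-γ→A 8, Z-δ→B 7, Z-ε→C 5, Z-ζ→A 3  ⇒ total 37.
Compare {A, C, D}: total 38.
Compare {A, C, E}: total 38.
No size-3 selection does better; minimum is 37.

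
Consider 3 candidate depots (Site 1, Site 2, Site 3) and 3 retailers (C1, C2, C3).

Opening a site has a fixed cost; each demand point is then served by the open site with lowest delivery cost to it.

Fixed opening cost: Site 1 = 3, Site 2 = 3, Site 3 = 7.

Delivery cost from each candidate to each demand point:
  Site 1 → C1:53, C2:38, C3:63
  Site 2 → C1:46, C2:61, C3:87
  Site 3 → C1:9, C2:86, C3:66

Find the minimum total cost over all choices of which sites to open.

Open {Site 1, Site 3}: assign each demand point to its cheapest open site.
  C1→Site 3 9, C2→Site 1 38, C3→Site 1 63
  delivery cost 110, fixed 10 → total 120.
Compare {Site 1, Site 2, Site 3}: delivery cost 110 + fixed 13 = 123.
Compare {Site 2, Site 3}: delivery cost 136 + fixed 10 = 146.
Compare {Site 1, Site 2}: delivery cost 147 + fixed 6 = 153.
All other subsets cost ≥ 123. Minimum total cost: 120.

120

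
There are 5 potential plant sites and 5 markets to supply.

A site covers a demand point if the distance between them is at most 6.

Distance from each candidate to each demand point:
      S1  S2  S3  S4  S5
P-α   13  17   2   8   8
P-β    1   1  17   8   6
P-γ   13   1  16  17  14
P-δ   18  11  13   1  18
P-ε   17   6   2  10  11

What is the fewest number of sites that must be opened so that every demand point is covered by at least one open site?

Coverage sets (demand points within 6 of each site):
  P-α: {S3}
  P-β: {S1, S2, S5}
  P-γ: {S2}
  P-δ: {S4}
  P-ε: {S2, S3}
No 2 sites suffice: every size-2 union leaves at least one demand point uncovered.
But {P-α, P-β, P-δ} covers everything, so the minimum is 3.

3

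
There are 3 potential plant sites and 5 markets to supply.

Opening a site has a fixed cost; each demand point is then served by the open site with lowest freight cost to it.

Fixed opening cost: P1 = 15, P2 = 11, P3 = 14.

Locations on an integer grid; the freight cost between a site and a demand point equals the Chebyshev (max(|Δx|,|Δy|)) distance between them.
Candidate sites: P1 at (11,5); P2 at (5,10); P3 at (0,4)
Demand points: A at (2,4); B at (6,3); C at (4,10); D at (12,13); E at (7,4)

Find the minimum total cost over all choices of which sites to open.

Open {P2}: assign each demand point to its cheapest open site.
  A→P2 6, B→P2 7, C→P2 1, D→P2 7, E→P2 6
  freight cost 27, fixed 11 → total 38.
Compare {P3}: freight cost 33 + fixed 14 = 47.
Compare {P2, P3}: freight cost 22 + fixed 25 = 47.
Compare {P1}: freight cost 33 + fixed 15 = 48.
All other subsets cost ≥ 47. Minimum total cost: 38.

38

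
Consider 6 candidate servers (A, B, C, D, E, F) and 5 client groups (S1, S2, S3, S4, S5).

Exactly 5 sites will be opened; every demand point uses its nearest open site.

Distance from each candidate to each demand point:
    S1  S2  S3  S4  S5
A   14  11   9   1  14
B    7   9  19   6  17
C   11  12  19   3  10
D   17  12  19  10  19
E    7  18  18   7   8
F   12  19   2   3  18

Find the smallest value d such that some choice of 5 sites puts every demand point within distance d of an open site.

9

Open {A, B, C, D, E}.
  Farthest demand point is S2 at distance 9 (to B); all others are ≤ 9.
With {A, B, C, E, F} the worst case is 9.
With {A, B, D, E, F} the worst case is 9.
No size-5 selection achieves below 9.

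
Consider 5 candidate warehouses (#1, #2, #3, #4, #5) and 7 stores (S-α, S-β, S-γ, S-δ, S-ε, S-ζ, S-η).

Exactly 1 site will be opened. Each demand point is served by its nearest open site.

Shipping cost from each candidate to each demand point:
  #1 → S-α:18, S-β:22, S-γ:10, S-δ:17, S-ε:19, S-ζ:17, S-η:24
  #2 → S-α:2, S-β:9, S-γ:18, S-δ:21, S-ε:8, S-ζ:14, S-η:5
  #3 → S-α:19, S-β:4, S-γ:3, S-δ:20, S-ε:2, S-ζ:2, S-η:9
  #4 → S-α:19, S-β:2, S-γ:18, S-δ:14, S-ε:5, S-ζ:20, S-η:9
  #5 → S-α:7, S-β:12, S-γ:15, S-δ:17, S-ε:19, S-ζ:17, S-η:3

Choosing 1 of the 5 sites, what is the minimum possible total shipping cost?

Open {#3}.
  S-α→#3 19, S-β→#3 4, S-γ→#3 3, S-δ→#3 20, S-ε→#3 2, S-ζ→#3 2, S-η→#3 9  ⇒ total 59.
Compare {#2}: total 77.
Compare {#4}: total 87.
No size-1 selection does better; minimum is 59.

59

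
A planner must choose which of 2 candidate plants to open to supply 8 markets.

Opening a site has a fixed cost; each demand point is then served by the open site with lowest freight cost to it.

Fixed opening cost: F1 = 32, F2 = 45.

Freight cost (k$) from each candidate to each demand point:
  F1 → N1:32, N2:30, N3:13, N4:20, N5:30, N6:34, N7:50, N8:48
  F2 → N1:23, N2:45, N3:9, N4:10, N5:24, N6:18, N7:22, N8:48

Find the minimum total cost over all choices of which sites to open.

244

Open {F2}: assign each demand point to its cheapest open site.
  N1→F2 23, N2→F2 45, N3→F2 9, N4→F2 10, N5→F2 24, N6→F2 18, N7→F2 22, N8→F2 48
  freight cost 199, fixed 45 → total 244.
Compare {F1, F2}: freight cost 184 + fixed 77 = 261.
Compare {F1}: freight cost 257 + fixed 32 = 289.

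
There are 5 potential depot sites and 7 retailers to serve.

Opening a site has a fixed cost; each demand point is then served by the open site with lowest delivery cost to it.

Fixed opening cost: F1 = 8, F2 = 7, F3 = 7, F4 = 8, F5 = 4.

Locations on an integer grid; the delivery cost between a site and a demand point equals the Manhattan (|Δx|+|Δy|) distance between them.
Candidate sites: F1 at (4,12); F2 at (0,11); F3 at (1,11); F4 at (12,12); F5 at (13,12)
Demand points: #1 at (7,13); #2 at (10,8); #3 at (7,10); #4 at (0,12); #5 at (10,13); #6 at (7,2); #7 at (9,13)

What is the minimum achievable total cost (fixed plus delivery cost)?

Open {F1, F5}: assign each demand point to its cheapest open site.
  #1→F1 4, #2→F5 7, #3→F1 5, #4→F1 4, #5→F5 4, #6→F1 13, #7→F5 5
  delivery cost 42, fixed 12 → total 54.
Compare {F1, F4}: delivery cost 39 + fixed 16 = 55.
Compare {F1}: delivery cost 49 + fixed 8 = 57.
Compare {F2, F4}: delivery cost 42 + fixed 15 = 57.
All other subsets cost ≥ 55. Minimum total cost: 54.

54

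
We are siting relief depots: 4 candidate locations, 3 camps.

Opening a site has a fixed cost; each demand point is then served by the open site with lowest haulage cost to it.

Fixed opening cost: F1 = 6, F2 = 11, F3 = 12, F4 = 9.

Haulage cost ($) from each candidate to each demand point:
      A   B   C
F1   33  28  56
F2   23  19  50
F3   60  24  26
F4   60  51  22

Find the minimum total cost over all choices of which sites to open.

Open {F2, F4}: assign each demand point to its cheapest open site.
  A→F2 23, B→F2 19, C→F4 22
  haulage cost 64, fixed 20 → total 84.
Compare {F1, F2, F4}: haulage cost 64 + fixed 26 = 90.
Compare {F2, F3}: haulage cost 68 + fixed 23 = 91.
Compare {F2, F3, F4}: haulage cost 64 + fixed 32 = 96.
All other subsets cost ≥ 90. Minimum total cost: 84.

84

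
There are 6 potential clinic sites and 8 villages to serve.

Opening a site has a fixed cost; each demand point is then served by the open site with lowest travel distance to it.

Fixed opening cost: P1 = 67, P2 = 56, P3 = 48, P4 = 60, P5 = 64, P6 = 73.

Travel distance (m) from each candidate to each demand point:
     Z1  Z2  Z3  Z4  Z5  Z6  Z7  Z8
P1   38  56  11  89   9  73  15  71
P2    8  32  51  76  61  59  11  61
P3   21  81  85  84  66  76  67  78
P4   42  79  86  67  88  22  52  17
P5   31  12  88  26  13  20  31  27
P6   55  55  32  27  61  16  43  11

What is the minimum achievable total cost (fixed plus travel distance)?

Open {P1, P5}: assign each demand point to its cheapest open site.
  Z1→P5 31, Z2→P5 12, Z3→P1 11, Z4→P5 26, Z5→P1 9, Z6→P5 20, Z7→P1 15, Z8→P5 27
  travel distance 151, fixed 131 → total 282.
Compare {P2, P5}: travel distance 168 + fixed 120 = 288.
Compare {P5, P6}: travel distance 172 + fixed 137 = 309.
Compare {P1, P2, P5}: travel distance 124 + fixed 187 = 311.
All other subsets cost ≥ 288. Minimum total cost: 282.

282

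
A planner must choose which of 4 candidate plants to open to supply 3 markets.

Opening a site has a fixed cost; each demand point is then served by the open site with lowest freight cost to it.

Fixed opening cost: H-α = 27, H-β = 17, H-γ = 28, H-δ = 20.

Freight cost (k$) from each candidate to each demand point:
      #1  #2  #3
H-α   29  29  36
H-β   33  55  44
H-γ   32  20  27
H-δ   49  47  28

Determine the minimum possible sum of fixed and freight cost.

Open {H-γ}: assign each demand point to its cheapest open site.
  #1→H-γ 32, #2→H-γ 20, #3→H-γ 27
  freight cost 79, fixed 28 → total 107.
Compare {H-α}: freight cost 94 + fixed 27 = 121.
Compare {H-β, H-γ}: freight cost 79 + fixed 45 = 124.
Compare {H-γ, H-δ}: freight cost 79 + fixed 48 = 127.
All other subsets cost ≥ 121. Minimum total cost: 107.

107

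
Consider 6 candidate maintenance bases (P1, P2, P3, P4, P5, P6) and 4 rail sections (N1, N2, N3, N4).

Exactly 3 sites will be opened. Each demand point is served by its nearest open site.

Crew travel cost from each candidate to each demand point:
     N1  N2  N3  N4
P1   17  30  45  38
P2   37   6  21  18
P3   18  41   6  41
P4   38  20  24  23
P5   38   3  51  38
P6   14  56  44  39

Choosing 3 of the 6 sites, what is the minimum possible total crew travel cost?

Open {P2, P3, P6}.
  N1→P6 14, N2→P2 6, N3→P3 6, N4→P2 18  ⇒ total 44.
Compare {P2, P3, P5}: total 45.
Compare {P1, P2, P3}: total 47.
No size-3 selection does better; minimum is 44.

44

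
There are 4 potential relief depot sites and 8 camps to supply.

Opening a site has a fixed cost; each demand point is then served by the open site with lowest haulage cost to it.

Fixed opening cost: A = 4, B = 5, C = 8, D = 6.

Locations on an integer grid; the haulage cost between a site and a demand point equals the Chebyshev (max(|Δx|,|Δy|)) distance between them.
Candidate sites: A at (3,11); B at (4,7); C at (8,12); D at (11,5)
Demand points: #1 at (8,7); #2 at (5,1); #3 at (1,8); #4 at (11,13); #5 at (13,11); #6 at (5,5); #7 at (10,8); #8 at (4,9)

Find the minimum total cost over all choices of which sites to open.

42

Open {B, C}: assign each demand point to its cheapest open site.
  #1→B 4, #2→B 6, #3→B 3, #4→C 3, #5→C 5, #6→B 2, #7→C 4, #8→B 2
  haulage cost 29, fixed 13 → total 42.
Compare {B, D}: haulage cost 32 + fixed 11 = 43.
Compare {B}: haulage cost 39 + fixed 5 = 44.
Compare {A, B, C}: haulage cost 29 + fixed 17 = 46.
All other subsets cost ≥ 43. Minimum total cost: 42.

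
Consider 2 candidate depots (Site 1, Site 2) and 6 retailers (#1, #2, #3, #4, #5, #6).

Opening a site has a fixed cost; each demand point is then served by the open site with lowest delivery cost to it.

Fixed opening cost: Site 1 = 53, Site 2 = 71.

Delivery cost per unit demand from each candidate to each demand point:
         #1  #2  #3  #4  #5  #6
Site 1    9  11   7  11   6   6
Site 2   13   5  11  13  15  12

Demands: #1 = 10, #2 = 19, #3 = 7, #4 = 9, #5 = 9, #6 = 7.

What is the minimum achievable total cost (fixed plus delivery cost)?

553

Open {Site 1, Site 2}: assign each demand point to its cheapest open site.
  #1→Site 1 10×9=90, #2→Site 2 19×5=95, #3→Site 1 7×7=49, #4→Site 1 9×11=99, #5→Site 1 9×6=54, #6→Site 1 7×6=42
  delivery cost 429, fixed 124 → total 553.
Compare {Site 1}: delivery cost 543 + fixed 53 = 596.
Compare {Site 2}: delivery cost 638 + fixed 71 = 709.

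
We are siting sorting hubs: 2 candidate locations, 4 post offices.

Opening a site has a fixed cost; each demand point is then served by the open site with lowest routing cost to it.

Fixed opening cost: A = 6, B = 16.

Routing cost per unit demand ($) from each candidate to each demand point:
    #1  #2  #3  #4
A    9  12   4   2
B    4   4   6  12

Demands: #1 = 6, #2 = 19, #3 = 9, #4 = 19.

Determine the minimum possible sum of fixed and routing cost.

196

Open {A, B}: assign each demand point to its cheapest open site.
  #1→B 6×4=24, #2→B 19×4=76, #3→A 9×4=36, #4→A 19×2=38
  routing cost 174, fixed 22 → total 196.
Compare {A}: routing cost 356 + fixed 6 = 362.
Compare {B}: routing cost 382 + fixed 16 = 398.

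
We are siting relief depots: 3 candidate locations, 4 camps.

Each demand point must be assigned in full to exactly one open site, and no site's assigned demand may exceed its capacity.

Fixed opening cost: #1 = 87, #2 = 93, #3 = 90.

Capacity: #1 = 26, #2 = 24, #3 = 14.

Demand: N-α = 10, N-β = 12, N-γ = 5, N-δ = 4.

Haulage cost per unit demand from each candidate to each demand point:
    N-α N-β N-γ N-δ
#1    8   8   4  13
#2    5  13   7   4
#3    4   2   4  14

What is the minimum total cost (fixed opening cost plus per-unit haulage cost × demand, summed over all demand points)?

308

Open {#2, #3}; cheapest assignment that respects the capacities:
  #2 (cap 24, load 19): N-α, N-γ, N-δ — cost 10×5 + 5×7 + 4×4 = 101
  #3 (cap 14, load 12): N-β — cost 12×2 = 24
  Shipping 125, fixed 183 → total 308.
  Any other capacity-feasible assignment to {#2, #3} ships for at least 125.
Compare {#1, #3}: its best feasible assignment gives total 353.
Compare {#1, #2}: its best feasible assignment gives total 362.
Every other set of open sites that can feasibly serve all demand totals ≥ 353 even under its best assignment. Minimum: 308.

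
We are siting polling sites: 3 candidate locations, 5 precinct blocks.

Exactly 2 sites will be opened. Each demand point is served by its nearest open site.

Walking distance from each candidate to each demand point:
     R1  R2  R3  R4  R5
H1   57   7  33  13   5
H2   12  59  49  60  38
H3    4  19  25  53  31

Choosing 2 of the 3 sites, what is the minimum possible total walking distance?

54

Open {H1, H3}.
  R1→H3 4, R2→H1 7, R3→H3 25, R4→H1 13, R5→H1 5  ⇒ total 54.
Compare {H1, H2}: total 70.
Compare {H2, H3}: total 132.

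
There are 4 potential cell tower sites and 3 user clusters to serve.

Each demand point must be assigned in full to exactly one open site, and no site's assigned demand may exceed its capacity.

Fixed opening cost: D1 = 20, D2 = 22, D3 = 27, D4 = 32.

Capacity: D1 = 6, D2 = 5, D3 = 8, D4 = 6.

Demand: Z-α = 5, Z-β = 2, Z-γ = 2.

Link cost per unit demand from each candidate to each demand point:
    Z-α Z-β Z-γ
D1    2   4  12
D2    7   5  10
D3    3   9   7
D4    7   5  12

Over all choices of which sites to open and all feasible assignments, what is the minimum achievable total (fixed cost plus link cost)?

82

Open {D1, D2}; cheapest assignment that respects the capacities:
  D1 (cap 6, load 5): Z-α — cost 5×2 = 10
  D2 (cap 5, load 4): Z-β, Z-γ — cost 2×5 + 2×10 = 30
  Shipping 40, fixed 42 → total 82.
  Any other capacity-feasible assignment to {D1, D2} ships for at least 40.
Compare {D1, D3}: its best feasible assignment gives total 84.
Compare {D2, D3}: its best feasible assignment gives total 88.
Every other set of open sites that can feasibly serve all demand totals ≥ 84 even under its best assignment. Minimum: 82.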